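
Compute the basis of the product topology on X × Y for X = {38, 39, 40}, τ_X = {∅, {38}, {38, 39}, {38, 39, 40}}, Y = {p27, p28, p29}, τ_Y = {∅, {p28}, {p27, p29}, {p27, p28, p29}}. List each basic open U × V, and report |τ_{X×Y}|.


Basis B = {∅ × ∅, {38} × {p28}, {38} × {p27, p29}, {38, 39} × {p28}, {38} × {p27, p28, p29}, {38, 39, 40} × {p28}, {38, 39} × {p27, p29}, {38, 39} × {p27, p28, p29}, {38, 39, 40} × {p27, p29}, {38, 39, 40} × {p27, p28, p29}}; |τ_{X×Y}| = 16.

Enumerate products U × V with U ∈ τ_X, V ∈ τ_Y (deduplicated):
  ∅ × ∅ = {} (∅)
  {38} × {p28} = {(38,p28)}
  {38} × {p27, p29} = {(38,p27), (38,p29)}
  {38, 39} × {p28} = {(38,p28), (39,p28)}
  {38} × {p27, p28, p29} = {(38,p27), (38,p28), (38,p29)}
  {38, 39, 40} × {p28} = {(38,p28), (39,p28), (40,p28)}
  {38, 39} × {p27, p29} = {(38,p27), (38,p29), (39,p27), (39,p29)}
  {38, 39} × {p27, p28, p29} = {(38,p27), (38,p28), (38,p29), (39,p27), (39,p28), (39,p29)}
  {38, 39, 40} × {p27, p29} = {(38,p27), (38,p29), (39,p27), (39,p29), (40,p27), (40,p29)}
  {38, 39, 40} × {p27, p28, p29} = {(38,p27), (38,p28), (38,p29), (39,p27), (39,p28), (39,p29), (40,p27), (40,p28), (40,p29)}
These 10 distinct sets form the basis B.
Close under arbitrary unions to get τ_{X×Y}; counting gives |τ_{X×Y}| = 16.


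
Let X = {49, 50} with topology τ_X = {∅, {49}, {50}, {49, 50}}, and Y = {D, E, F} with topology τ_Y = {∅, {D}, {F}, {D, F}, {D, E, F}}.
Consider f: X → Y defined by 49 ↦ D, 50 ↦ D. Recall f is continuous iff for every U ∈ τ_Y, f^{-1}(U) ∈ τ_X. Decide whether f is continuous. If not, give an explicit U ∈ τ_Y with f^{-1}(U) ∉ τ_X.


f IS continuous.

Compute f^{-1}(U) for each U ∈ τ_Y:
  U = ∅: f^{-1}(U) = ∅ ∈ τ_X ✓.
  U = {D}: f^{-1}(U) = {49, 50} ∈ τ_X ✓.
  U = {F}: f^{-1}(U) = ∅ ∈ τ_X ✓.
  U = {D, F}: f^{-1}(U) = {49, 50} ∈ τ_X ✓.
  U = {D, E, F}: f^{-1}(U) = {49, 50} ∈ τ_X ✓.
Every preimage lies in τ_X, so f IS continuous.


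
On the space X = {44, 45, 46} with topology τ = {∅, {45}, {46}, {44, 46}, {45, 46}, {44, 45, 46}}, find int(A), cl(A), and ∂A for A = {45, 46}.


int(A) = {45, 46}, cl(A) = {44, 45, 46}, ∂A = {44}.

Closed sets in (X, τ) are complements of opens:
  closed(X, τ) = {∅, {44}, {45}, {44, 45}, {44, 46}, {44, 45, 46}}.
int(A) = ⋃ {U ∈ τ : U ⊆ A}. Opens contained in A: ∅, {45}, {46}, {45, 46}.
Taking the union of these: int(A) = {45, 46}.
cl(A) = ⋂ {C closed : A ⊆ C}. Closed sets containing A: {44, 45, 46}.
Intersecting these: cl(A) = {44, 45, 46}.
∂A = cl(A) ∖ int(A) = {44, 45, 46} ∖ {45, 46} = {44}.


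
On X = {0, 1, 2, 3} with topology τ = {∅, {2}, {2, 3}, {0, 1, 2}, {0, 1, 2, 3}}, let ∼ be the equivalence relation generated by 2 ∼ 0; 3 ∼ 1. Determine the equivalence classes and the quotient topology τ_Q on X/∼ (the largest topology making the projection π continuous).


X/∼ = {[0=2], [1=3]}; |τ_Q| = 2.

Equivalence classes: [0=2], [1=3].
Quotient map π: X → X/∼ sends 0 ↦ [0=2], 1 ↦ [1=3], 2 ↦ [0=2], 3 ↦ [1=3].
For each subset V ⊆ X/∼, compute π^{-1}(V) ⊆ X and check whether π^{-1}(V) ∈ τ. V is open in τ_Q iff π^{-1}(V) ∈ τ.
  V = {}: π^{-1}(V) = ∅ ∈ τ ✓.
  V = {[0=2]}: π^{-1}(V) = {0, 2} ∉ τ ✗.
  V = {[1=3]}: π^{-1}(V) = {1, 3} ∉ τ ✗.
  V = {[0=2], [1=3]}: π^{-1}(V) = {0, 1, 2, 3} ∈ τ ✓.
Open sets in the quotient: τ_Q = {{}, {[0=2], [1=3]}} (2 elements).


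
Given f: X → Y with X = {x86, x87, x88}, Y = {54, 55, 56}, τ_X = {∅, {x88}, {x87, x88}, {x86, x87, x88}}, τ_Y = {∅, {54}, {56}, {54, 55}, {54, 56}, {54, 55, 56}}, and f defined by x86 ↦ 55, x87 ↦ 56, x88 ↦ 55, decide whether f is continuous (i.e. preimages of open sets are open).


f is NOT continuous.

Compute f^{-1}(U) for each U ∈ τ_Y:
  U = ∅: f^{-1}(U) = ∅ ∈ τ_X ✓.
  U = {54}: f^{-1}(U) = ∅ ∈ τ_X ✓.
  U = {56}: f^{-1}(U) = {x87} ∉ τ_X ✗.
  U = {54, 55}: f^{-1}(U) = {x86, x88} ∉ τ_X ✗.
  U = {54, 56}: f^{-1}(U) = {x87} ∉ τ_X ✗.
  U = {54, 55, 56}: f^{-1}(U) = {x86, x87, x88} ∈ τ_X ✓.
Found U = {56} with f^{-1}(U) = {x87} not in τ_X. Therefore f is NOT continuous.


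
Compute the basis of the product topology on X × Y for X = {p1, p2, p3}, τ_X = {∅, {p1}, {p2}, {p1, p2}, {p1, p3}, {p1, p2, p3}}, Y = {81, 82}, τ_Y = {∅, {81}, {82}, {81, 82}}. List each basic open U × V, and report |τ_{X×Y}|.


Basis B = {∅ × ∅, {p1} × {81}, {p1} × {82}, {p2} × {81}, {p2} × {82}, {p1} × {81, 82}, {p1, p2} × {81}, {p1, p3} × {81}, {p1, p2} × {82}, {p1, p3} × {82}, {p2} × {81, 82}, {p1, p2, p3} × {81}, {p1, p2, p3} × {82}, {p1, p2} × {81, 82}, {p1, p3} × {81, 82}, {p1, p2, p3} × {81, 82}}; |τ_{X×Y}| = 36.

Enumerate products U × V with U ∈ τ_X, V ∈ τ_Y (deduplicated):
  ∅ × ∅ = {} (∅)
  {p1} × {81} = {(p1,81)}
  {p1} × {82} = {(p1,82)}
  {p2} × {81} = {(p2,81)}
  {p2} × {82} = {(p2,82)}
  {p1} × {81, 82} = {(p1,81), (p1,82)}
  {p1, p2} × {81} = {(p1,81), (p2,81)}
  {p1, p3} × {81} = {(p1,81), (p3,81)}
  {p1, p2} × {82} = {(p1,82), (p2,82)}
  {p1, p3} × {82} = {(p1,82), (p3,82)}
  {p2} × {81, 82} = {(p2,81), (p2,82)}
  {p1, p2, p3} × {81} = {(p1,81), (p2,81), (p3,81)}
  {p1, p2, p3} × {82} = {(p1,82), (p2,82), (p3,82)}
  {p1, p2} × {81, 82} = {(p1,81), (p1,82), (p2,81), (p2,82)}
  {p1, p3} × {81, 82} = {(p1,81), (p1,82), (p3,81), (p3,82)}
  {p1, p2, p3} × {81, 82} = {(p1,81), (p1,82), (p2,81), (p2,82), (p3,81), (p3,82)}
These 16 distinct sets form the basis B.
Close under arbitrary unions to get τ_{X×Y}; counting gives |τ_{X×Y}| = 36.


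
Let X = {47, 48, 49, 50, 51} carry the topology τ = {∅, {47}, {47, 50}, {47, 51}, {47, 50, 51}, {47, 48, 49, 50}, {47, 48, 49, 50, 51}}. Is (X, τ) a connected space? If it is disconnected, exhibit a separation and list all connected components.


(X, τ) is connected.

Find clopen sets (U ∈ τ with X ∖ U ∈ τ):
  U = ∅, X ∖ U = {47, 48, 49, 50, 51} — both open, so U is clopen.
  U = {47, 48, 49, 50, 51}, X ∖ U = ∅ — both open, so U is clopen.
Only trivial clopens (∅ and X) exist, so (X, τ) is connected.
Compute connected components by grouping points that agree on all clopens:
  component: {47, 48, 49, 50, 51}


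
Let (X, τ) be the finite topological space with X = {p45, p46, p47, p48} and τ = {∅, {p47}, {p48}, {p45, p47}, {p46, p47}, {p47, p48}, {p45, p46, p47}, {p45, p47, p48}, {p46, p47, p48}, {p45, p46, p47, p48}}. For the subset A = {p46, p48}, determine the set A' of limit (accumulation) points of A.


A' = ∅

For each x ∈ X, list the open sets U ∈ τ with x ∈ U, then check whether U ∩ (A ∖ {x}) ≠ ∅ for every such U.
  x = p45: open {p45, p47} ∋ x has {p45, p47} ∩ (A ∖ {p45}) = ∅, so x is NOT a limit point.
  x = p46: open {p46, p47} ∋ x has {p46, p47} ∩ (A ∖ {p46}) = ∅, so x is NOT a limit point.
  x = p47: open {p47} ∋ x has {p47} ∩ (A ∖ {p47}) = ∅, so x is NOT a limit point.
  x = p48: open {p48} ∋ x has {p48} ∩ (A ∖ {p48}) = ∅, so x is NOT a limit point.
Collecting: A' = ∅.


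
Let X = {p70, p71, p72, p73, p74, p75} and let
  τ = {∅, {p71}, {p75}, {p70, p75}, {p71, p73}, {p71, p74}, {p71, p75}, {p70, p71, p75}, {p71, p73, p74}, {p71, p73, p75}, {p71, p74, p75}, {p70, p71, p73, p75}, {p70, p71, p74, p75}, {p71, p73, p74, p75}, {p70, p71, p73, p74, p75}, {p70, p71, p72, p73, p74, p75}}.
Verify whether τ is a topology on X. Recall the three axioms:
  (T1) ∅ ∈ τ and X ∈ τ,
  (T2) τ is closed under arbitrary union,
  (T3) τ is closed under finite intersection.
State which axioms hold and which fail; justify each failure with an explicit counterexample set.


τ IS a topology on X.

Axiom (T1): ∅ ∈ τ? Yes; X ∈ τ? Yes.
Axiom (T2/T3): check pairwise unions and intersections of members of τ.
All pairwise intersections and unions checked — each lies in τ. Therefore τ satisfies (T1), (T2), (T3): it IS a topology on X.


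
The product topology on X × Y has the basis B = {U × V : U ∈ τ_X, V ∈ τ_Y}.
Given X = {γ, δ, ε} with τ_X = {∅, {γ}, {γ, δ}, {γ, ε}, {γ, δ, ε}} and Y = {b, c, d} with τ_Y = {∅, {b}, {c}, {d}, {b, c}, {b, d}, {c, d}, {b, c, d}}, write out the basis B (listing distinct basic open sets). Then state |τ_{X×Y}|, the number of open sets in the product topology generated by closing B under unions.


Basis B = {∅ × ∅, {γ} × {b}, {γ} × {c}, {γ} × {d}, {γ} × {b, c}, {γ} × {b, d}, {γ, δ} × {b}, {γ, ε} × {b}, {γ} × {c, d}, {γ, δ} × {c}, {γ, ε} × {c}, {γ, δ} × {d}, {γ, ε} × {d}, {γ} × {b, c, d}, {γ, δ, ε} × {b}, {γ, δ, ε} × {c}, {γ, δ, ε} × {d}, {γ, δ} × {b, c}, {γ, ε} × {b, c}, {γ, δ} × {b, d}, {γ, ε} × {b, d}, {γ, δ} × {c, d}, {γ, ε} × {c, d}, {γ, δ} × {b, c, d}, {γ, ε} × {b, c, d}, {γ, δ, ε} × {b, c}, {γ, δ, ε} × {b, d}, {γ, δ, ε} × {c, d}, {γ, δ, ε} × {b, c, d}}; |τ_{X×Y}| = 125.

Enumerate products U × V with U ∈ τ_X, V ∈ τ_Y (deduplicated):
  ∅ × ∅ = {} (∅)
  {γ} × {b} = {(γ,b)}
  {γ} × {c} = {(γ,c)}
  {γ} × {d} = {(γ,d)}
  {γ} × {b, c} = {(γ,b), (γ,c)}
  {γ} × {b, d} = {(γ,b), (γ,d)}
  {γ, δ} × {b} = {(γ,b), (δ,b)}
  {γ, ε} × {b} = {(γ,b), (ε,b)}
  {γ} × {c, d} = {(γ,c), (γ,d)}
  {γ, δ} × {c} = {(γ,c), (δ,c)}
  {γ, ε} × {c} = {(γ,c), (ε,c)}
  {γ, δ} × {d} = {(γ,d), (δ,d)}
  {γ, ε} × {d} = {(γ,d), (ε,d)}
  {γ} × {b, c, d} = {(γ,b), (γ,c), (γ,d)}
  {γ, δ, ε} × {b} = {(γ,b), (δ,b), (ε,b)}
  {γ, δ, ε} × {c} = {(γ,c), (δ,c), (ε,c)}
  {γ, δ, ε} × {d} = {(γ,d), (δ,d), (ε,d)}
  {γ, δ} × {b, c} = {(γ,b), (γ,c), (δ,b), (δ,c)}
  {γ, ε} × {b, c} = {(γ,b), (γ,c), (ε,b), (ε,c)}
  {γ, δ} × {b, d} = {(γ,b), (γ,d), (δ,b), (δ,d)}
  {γ, ε} × {b, d} = {(γ,b), (γ,d), (ε,b), (ε,d)}
  {γ, δ} × {c, d} = {(γ,c), (γ,d), (δ,c), (δ,d)}
  {γ, ε} × {c, d} = {(γ,c), (γ,d), (ε,c), (ε,d)}
  {γ, δ} × {b, c, d} = {(γ,b), (γ,c), (γ,d), (δ,b), (δ,c), (δ,d)}
  {γ, ε} × {b, c, d} = {(γ,b), (γ,c), (γ,d), (ε,b), (ε,c), (ε,d)}
  {γ, δ, ε} × {b, c} = {(γ,b), (γ,c), (δ,b), (δ,c), (ε,b), (ε,c)}
  {γ, δ, ε} × {b, d} = {(γ,b), (γ,d), (δ,b), (δ,d), (ε,b), (ε,d)}
  {γ, δ, ε} × {c, d} = {(γ,c), (γ,d), (δ,c), (δ,d), (ε,c), (ε,d)}
  {γ, δ, ε} × {b, c, d} = {(γ,b), (γ,c), (γ,d), (δ,b), (δ,c), (δ,d), (ε,b), (ε,c), (ε,d)}
These 29 distinct sets form the basis B.
Close under arbitrary unions to get τ_{X×Y}; counting gives |τ_{X×Y}| = 125.


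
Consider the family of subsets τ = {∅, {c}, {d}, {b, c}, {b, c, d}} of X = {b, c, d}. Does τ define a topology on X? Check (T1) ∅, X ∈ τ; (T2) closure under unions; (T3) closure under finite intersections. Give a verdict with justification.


τ is NOT a topology on X.

Axiom (T1): ∅ ∈ τ? Yes; X ∈ τ? Yes.
Axiom (T2/T3): check pairwise unions and intersections of members of τ.
Counterexample for (T2): {c} ∪ {d} = {c, d} ∉ τ. Therefore τ is NOT a topology.


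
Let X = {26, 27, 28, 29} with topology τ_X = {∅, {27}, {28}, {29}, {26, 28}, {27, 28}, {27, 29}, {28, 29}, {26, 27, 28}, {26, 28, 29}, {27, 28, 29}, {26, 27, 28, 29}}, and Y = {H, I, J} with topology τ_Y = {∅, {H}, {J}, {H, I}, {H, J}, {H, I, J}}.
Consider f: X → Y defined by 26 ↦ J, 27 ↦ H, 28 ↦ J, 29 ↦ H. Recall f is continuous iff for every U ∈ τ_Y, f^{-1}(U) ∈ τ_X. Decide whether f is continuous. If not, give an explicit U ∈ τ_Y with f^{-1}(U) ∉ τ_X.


f IS continuous.

Compute f^{-1}(U) for each U ∈ τ_Y:
  U = ∅: f^{-1}(U) = ∅ ∈ τ_X ✓.
  U = {H}: f^{-1}(U) = {27, 29} ∈ τ_X ✓.
  U = {J}: f^{-1}(U) = {26, 28} ∈ τ_X ✓.
  U = {H, I}: f^{-1}(U) = {27, 29} ∈ τ_X ✓.
  U = {H, J}: f^{-1}(U) = {26, 27, 28, 29} ∈ τ_X ✓.
  U = {H, I, J}: f^{-1}(U) = {26, 27, 28, 29} ∈ τ_X ✓.
Every preimage lies in τ_X, so f IS continuous.


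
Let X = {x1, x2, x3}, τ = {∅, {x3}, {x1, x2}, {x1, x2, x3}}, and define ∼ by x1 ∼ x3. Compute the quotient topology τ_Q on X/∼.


X/∼ = {[x1=x3], [x2]}; |τ_Q| = 2.

Equivalence classes: [x1=x3], [x2].
Quotient map π: X → X/∼ sends x1 ↦ [x1=x3], x2 ↦ [x2], x3 ↦ [x1=x3].
For each subset V ⊆ X/∼, compute π^{-1}(V) ⊆ X and check whether π^{-1}(V) ∈ τ. V is open in τ_Q iff π^{-1}(V) ∈ τ.
  V = {}: π^{-1}(V) = ∅ ∈ τ ✓.
  V = {[x1=x3]}: π^{-1}(V) = {x1, x3} ∉ τ ✗.
  V = {[x2]}: π^{-1}(V) = {x2} ∉ τ ✗.
  V = {[x1=x3], [x2]}: π^{-1}(V) = {x1, x2, x3} ∈ τ ✓.
Open sets in the quotient: τ_Q = {{}, {[x1=x3], [x2]}} (2 elements).


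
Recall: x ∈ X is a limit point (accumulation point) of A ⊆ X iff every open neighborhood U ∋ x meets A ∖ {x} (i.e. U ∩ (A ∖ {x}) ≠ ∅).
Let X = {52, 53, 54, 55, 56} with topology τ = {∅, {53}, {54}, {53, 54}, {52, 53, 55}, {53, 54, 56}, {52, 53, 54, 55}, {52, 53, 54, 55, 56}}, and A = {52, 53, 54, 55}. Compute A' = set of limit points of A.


A' = {52, 55, 56}

For each x ∈ X, list the open sets U ∈ τ with x ∈ U, then check whether U ∩ (A ∖ {x}) ≠ ∅ for every such U.
  x = 52: opens ∋ x are {52, 53, 55}, {52, 53, 54, 55}, {52, 53, 54, 55, 56}; each meets A ∖ {52}, so x IS a limit point.
  x = 53: open {53} ∋ x has {53} ∩ (A ∖ {53}) = ∅, so x is NOT a limit point.
  x = 54: open {54} ∋ x has {54} ∩ (A ∖ {54}) = ∅, so x is NOT a limit point.
  x = 55: opens ∋ x are {52, 53, 55}, {52, 53, 54, 55}, {52, 53, 54, 55, 56}; each meets A ∖ {55}, so x IS a limit point.
  x = 56: opens ∋ x are {53, 54, 56}, {52, 53, 54, 55, 56}; each meets A ∖ {56}, so x IS a limit point.
Collecting: A' = {52, 55, 56}.


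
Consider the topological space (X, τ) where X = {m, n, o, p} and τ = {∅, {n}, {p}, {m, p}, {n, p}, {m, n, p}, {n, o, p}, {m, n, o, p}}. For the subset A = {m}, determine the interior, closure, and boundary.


int(A) = ∅, cl(A) = {m}, ∂A = {m}.

Closed sets in (X, τ) are complements of opens:
  closed(X, τ) = {∅, {m}, {o}, {m, o}, {n, o}, {m, n, o}, {m, o, p}, {m, n, o, p}}.
int(A) = ⋃ {U ∈ τ : U ⊆ A}. Opens contained in A: ∅.
Taking the union of these: int(A) = ∅.
cl(A) = ⋂ {C closed : A ⊆ C}. Closed sets containing A: {m}, {m, o}, {m, n, o}, {m, o, p}, {m, n, o, p}.
Intersecting these: cl(A) = {m}.
∂A = cl(A) ∖ int(A) = {m} ∖ ∅ = {m}.


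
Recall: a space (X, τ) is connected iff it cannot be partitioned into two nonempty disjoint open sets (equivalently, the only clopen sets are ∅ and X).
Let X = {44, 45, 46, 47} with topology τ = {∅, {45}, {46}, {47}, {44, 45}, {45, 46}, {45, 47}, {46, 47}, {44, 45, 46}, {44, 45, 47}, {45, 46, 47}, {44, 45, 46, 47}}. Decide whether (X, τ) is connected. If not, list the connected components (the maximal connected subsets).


(X, τ) is disconnected; components = [{46}, {47}, {44, 45}].

Find clopen sets (U ∈ τ with X ∖ U ∈ τ):
  U = ∅, X ∖ U = {44, 45, 46, 47} — both open, so U is clopen.
  U = {46}, X ∖ U = {44, 45, 47} — both open, so U is clopen.
  U = {47}, X ∖ U = {44, 45, 46} — both open, so U is clopen.
  U = {44, 45}, X ∖ U = {46, 47} — both open, so U is clopen.
  U = {46, 47}, X ∖ U = {44, 45} — both open, so U is clopen.
  U = {44, 45, 46}, X ∖ U = {47} — both open, so U is clopen.
  U = {44, 45, 47}, X ∖ U = {46} — both open, so U is clopen.
  U = {44, 45, 46, 47}, X ∖ U = ∅ — both open, so U is clopen.
Nontrivial clopen(s) exist: e.g. {46, 47}. So (X, τ) is disconnected.
Compute connected components by grouping points that agree on all clopens:
  component: {46}
  component: {47}
  component: {44, 45}


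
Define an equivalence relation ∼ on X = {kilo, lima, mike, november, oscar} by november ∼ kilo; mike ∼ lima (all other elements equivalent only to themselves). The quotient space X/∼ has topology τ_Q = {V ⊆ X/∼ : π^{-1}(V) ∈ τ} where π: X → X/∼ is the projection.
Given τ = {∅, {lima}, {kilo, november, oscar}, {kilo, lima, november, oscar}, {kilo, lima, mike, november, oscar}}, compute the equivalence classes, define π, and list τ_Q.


X/∼ = {[kilo=november], [lima=mike], [oscar]}; |τ_Q| = 3.

Equivalence classes: [kilo=november], [lima=mike], [oscar].
Quotient map π: X → X/∼ sends kilo ↦ [kilo=november], lima ↦ [lima=mike], mike ↦ [lima=mike], november ↦ [kilo=november], oscar ↦ [oscar].
For each subset V ⊆ X/∼, compute π^{-1}(V) ⊆ X and check whether π^{-1}(V) ∈ τ. V is open in τ_Q iff π^{-1}(V) ∈ τ.
  V = {}: π^{-1}(V) = ∅ ∈ τ ✓.
  V = {[kilo=november]}: π^{-1}(V) = {kilo, november} ∉ τ ✗.
  V = {[lima=mike]}: π^{-1}(V) = {lima, mike} ∉ τ ✗.
  V = {[kilo=november], [lima=mike]}: π^{-1}(V) = {kilo, lima, mike, november} ∉ τ ✗.
  V = {[oscar]}: π^{-1}(V) = {oscar} ∉ τ ✗.
  V = {[kilo=november], [oscar]}: π^{-1}(V) = {kilo, november, oscar} ∈ τ ✓.
  V = {[lima=mike], [oscar]}: π^{-1}(V) = {lima, mike, oscar} ∉ τ ✗.
  V = {[kilo=november], [lima=mike], [oscar]}: π^{-1}(V) = {kilo, lima, mike, november, oscar} ∈ τ ✓.
Open sets in the quotient: τ_Q = {{}, {[kilo=november], [oscar]}, {[kilo=november], [lima=mike], [oscar]}} (3 elements).


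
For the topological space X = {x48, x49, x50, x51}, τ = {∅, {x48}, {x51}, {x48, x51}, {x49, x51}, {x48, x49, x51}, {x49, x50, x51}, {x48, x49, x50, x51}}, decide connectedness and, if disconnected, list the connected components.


(X, τ) is disconnected; components = [{x48}, {x49, x50, x51}].

Find clopen sets (U ∈ τ with X ∖ U ∈ τ):
  U = ∅, X ∖ U = {x48, x49, x50, x51} — both open, so U is clopen.
  U = {x48}, X ∖ U = {x49, x50, x51} — both open, so U is clopen.
  U = {x49, x50, x51}, X ∖ U = {x48} — both open, so U is clopen.
  U = {x48, x49, x50, x51}, X ∖ U = ∅ — both open, so U is clopen.
Nontrivial clopen(s) exist: e.g. {x48}. So (X, τ) is disconnected.
Compute connected components by grouping points that agree on all clopens:
  component: {x48}
  component: {x49, x50, x51}


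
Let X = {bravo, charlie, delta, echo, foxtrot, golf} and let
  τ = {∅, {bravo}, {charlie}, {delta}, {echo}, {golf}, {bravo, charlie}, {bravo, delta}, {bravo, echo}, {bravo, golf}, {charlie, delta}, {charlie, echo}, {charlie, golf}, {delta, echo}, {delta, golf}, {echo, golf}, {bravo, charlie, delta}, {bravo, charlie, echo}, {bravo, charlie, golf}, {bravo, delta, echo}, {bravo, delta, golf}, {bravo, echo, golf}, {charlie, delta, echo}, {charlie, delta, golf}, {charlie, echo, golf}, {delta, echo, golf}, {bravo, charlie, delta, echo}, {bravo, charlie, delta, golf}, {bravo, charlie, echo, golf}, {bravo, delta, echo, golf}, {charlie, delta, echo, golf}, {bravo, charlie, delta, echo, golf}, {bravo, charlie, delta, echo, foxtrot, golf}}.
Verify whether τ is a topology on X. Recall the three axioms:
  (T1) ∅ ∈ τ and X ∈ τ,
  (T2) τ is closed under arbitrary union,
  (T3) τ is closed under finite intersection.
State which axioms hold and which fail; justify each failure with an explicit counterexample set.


τ IS a topology on X.

Axiom (T1): ∅ ∈ τ? Yes; X ∈ τ? Yes.
Axiom (T2/T3): check pairwise unions and intersections of members of τ.
All pairwise intersections and unions checked — each lies in τ. Therefore τ satisfies (T1), (T2), (T3): it IS a topology on X.


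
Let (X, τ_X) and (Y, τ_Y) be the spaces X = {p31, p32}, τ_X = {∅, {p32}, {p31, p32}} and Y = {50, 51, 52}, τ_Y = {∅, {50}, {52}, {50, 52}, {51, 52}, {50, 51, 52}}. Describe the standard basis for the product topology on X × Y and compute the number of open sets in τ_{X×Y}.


Basis B = {∅ × ∅, {p32} × {50}, {p32} × {52}, {p31, p32} × {50}, {p31, p32} × {52}, {p32} × {50, 52}, {p32} × {51, 52}, {p32} × {50, 51, 52}, {p31, p32} × {50, 52}, {p31, p32} × {51, 52}, {p31, p32} × {50, 51, 52}}; |τ_{X×Y}| = 18.

Enumerate products U × V with U ∈ τ_X, V ∈ τ_Y (deduplicated):
  ∅ × ∅ = {} (∅)
  {p32} × {50} = {(p32,50)}
  {p32} × {52} = {(p32,52)}
  {p31, p32} × {50} = {(p31,50), (p32,50)}
  {p31, p32} × {52} = {(p31,52), (p32,52)}
  {p32} × {50, 52} = {(p32,50), (p32,52)}
  {p32} × {51, 52} = {(p32,51), (p32,52)}
  {p32} × {50, 51, 52} = {(p32,50), (p32,51), (p32,52)}
  {p31, p32} × {50, 52} = {(p31,50), (p31,52), (p32,50), (p32,52)}
  {p31, p32} × {51, 52} = {(p31,51), (p31,52), (p32,51), (p32,52)}
  {p31, p32} × {50, 51, 52} = {(p31,50), (p31,51), (p31,52), (p32,50), (p32,51), (p32,52)}
These 11 distinct sets form the basis B.
Close under arbitrary unions to get τ_{X×Y}; counting gives |τ_{X×Y}| = 18.


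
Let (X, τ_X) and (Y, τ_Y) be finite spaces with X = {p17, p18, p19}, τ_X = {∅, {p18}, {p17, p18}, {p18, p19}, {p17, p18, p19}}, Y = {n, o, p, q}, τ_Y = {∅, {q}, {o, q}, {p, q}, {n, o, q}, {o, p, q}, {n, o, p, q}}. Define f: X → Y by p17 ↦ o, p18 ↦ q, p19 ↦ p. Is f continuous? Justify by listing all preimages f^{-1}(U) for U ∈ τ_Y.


f IS continuous.

Compute f^{-1}(U) for each U ∈ τ_Y:
  U = ∅: f^{-1}(U) = ∅ ∈ τ_X ✓.
  U = {q}: f^{-1}(U) = {p18} ∈ τ_X ✓.
  U = {o, q}: f^{-1}(U) = {p17, p18} ∈ τ_X ✓.
  U = {p, q}: f^{-1}(U) = {p18, p19} ∈ τ_X ✓.
  U = {n, o, q}: f^{-1}(U) = {p17, p18} ∈ τ_X ✓.
  U = {o, p, q}: f^{-1}(U) = {p17, p18, p19} ∈ τ_X ✓.
  U = {n, o, p, q}: f^{-1}(U) = {p17, p18, p19} ∈ τ_X ✓.
Every preimage lies in τ_X, so f IS continuous.


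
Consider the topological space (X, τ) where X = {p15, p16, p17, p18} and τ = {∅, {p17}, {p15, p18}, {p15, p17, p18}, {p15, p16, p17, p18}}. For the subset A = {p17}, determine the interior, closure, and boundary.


int(A) = {p17}, cl(A) = {p16, p17}, ∂A = {p16}.

Closed sets in (X, τ) are complements of opens:
  closed(X, τ) = {∅, {p16}, {p16, p17}, {p15, p16, p18}, {p15, p16, p17, p18}}.
int(A) = ⋃ {U ∈ τ : U ⊆ A}. Opens contained in A: ∅, {p17}.
Taking the union of these: int(A) = {p17}.
cl(A) = ⋂ {C closed : A ⊆ C}. Closed sets containing A: {p16, p17}, {p15, p16, p17, p18}.
Intersecting these: cl(A) = {p16, p17}.
∂A = cl(A) ∖ int(A) = {p16, p17} ∖ {p17} = {p16}.


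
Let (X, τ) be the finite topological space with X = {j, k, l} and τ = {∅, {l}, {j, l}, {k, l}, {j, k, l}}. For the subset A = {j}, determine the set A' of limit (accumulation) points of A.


A' = ∅

For each x ∈ X, list the open sets U ∈ τ with x ∈ U, then check whether U ∩ (A ∖ {x}) ≠ ∅ for every such U.
  x = j: open {j, l} ∋ x has {j, l} ∩ (A ∖ {j}) = ∅, so x is NOT a limit point.
  x = k: open {k, l} ∋ x has {k, l} ∩ (A ∖ {k}) = ∅, so x is NOT a limit point.
  x = l: open {l} ∋ x has {l} ∩ (A ∖ {l}) = ∅, so x is NOT a limit point.
Collecting: A' = ∅.


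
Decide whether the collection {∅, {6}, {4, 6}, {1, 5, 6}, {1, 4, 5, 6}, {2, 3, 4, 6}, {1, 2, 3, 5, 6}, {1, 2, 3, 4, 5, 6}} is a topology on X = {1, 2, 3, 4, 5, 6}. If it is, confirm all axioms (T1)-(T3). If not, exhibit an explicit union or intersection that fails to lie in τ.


τ is NOT a topology on X.

Axiom (T1): ∅ ∈ τ? Yes; X ∈ τ? Yes.
Axiom (T2/T3): check pairwise unions and intersections of members of τ.
Counterexample for (T3): {2, 3, 4, 6} ∩ {1, 2, 3, 5, 6} = {2, 3, 6} ∉ τ. Therefore τ is NOT a topology.


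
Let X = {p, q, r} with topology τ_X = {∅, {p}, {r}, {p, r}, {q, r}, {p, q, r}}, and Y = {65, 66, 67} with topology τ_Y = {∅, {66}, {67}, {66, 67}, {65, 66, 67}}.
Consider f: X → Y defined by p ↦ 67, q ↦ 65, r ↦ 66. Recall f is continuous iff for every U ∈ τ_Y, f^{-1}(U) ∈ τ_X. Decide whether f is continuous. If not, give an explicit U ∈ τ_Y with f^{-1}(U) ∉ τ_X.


f IS continuous.

Compute f^{-1}(U) for each U ∈ τ_Y:
  U = ∅: f^{-1}(U) = ∅ ∈ τ_X ✓.
  U = {66}: f^{-1}(U) = {r} ∈ τ_X ✓.
  U = {67}: f^{-1}(U) = {p} ∈ τ_X ✓.
  U = {66, 67}: f^{-1}(U) = {p, r} ∈ τ_X ✓.
  U = {65, 66, 67}: f^{-1}(U) = {p, q, r} ∈ τ_X ✓.
Every preimage lies in τ_X, so f IS continuous.


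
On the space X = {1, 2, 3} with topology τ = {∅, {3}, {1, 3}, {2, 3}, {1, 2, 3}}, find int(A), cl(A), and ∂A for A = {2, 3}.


int(A) = {2, 3}, cl(A) = {1, 2, 3}, ∂A = {1}.

Closed sets in (X, τ) are complements of opens:
  closed(X, τ) = {∅, {1}, {2}, {1, 2}, {1, 2, 3}}.
int(A) = ⋃ {U ∈ τ : U ⊆ A}. Opens contained in A: ∅, {3}, {2, 3}.
Taking the union of these: int(A) = {2, 3}.
cl(A) = ⋂ {C closed : A ⊆ C}. Closed sets containing A: {1, 2, 3}.
Intersecting these: cl(A) = {1, 2, 3}.
∂A = cl(A) ∖ int(A) = {1, 2, 3} ∖ {2, 3} = {1}.


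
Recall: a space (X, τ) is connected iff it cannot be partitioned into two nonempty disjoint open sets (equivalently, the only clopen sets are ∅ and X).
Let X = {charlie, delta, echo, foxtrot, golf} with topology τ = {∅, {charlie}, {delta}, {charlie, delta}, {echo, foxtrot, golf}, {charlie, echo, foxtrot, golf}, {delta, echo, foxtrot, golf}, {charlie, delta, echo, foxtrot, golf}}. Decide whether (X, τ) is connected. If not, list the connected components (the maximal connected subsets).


(X, τ) is disconnected; components = [{charlie}, {delta}, {echo, foxtrot, golf}].

Find clopen sets (U ∈ τ with X ∖ U ∈ τ):
  U = ∅, X ∖ U = {charlie, delta, echo, foxtrot, golf} — both open, so U is clopen.
  U = {charlie}, X ∖ U = {delta, echo, foxtrot, golf} — both open, so U is clopen.
  U = {delta}, X ∖ U = {charlie, echo, foxtrot, golf} — both open, so U is clopen.
  U = {charlie, delta}, X ∖ U = {echo, foxtrot, golf} — both open, so U is clopen.
  U = {echo, foxtrot, golf}, X ∖ U = {charlie, delta} — both open, so U is clopen.
  U = {charlie, echo, foxtrot, golf}, X ∖ U = {delta} — both open, so U is clopen.
  U = {delta, echo, foxtrot, golf}, X ∖ U = {charlie} — both open, so U is clopen.
  U = {charlie, delta, echo, foxtrot, golf}, X ∖ U = ∅ — both open, so U is clopen.
Nontrivial clopen(s) exist: e.g. {charlie, delta}. So (X, τ) is disconnected.
Compute connected components by grouping points that agree on all clopens:
  component: {charlie}
  component: {delta}
  component: {echo, foxtrot, golf}


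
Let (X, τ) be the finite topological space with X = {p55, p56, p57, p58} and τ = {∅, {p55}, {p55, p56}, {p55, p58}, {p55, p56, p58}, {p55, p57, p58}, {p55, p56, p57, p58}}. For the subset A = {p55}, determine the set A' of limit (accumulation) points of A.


A' = {p56, p57, p58}

For each x ∈ X, list the open sets U ∈ τ with x ∈ U, then check whether U ∩ (A ∖ {x}) ≠ ∅ for every such U.
  x = p55: open {p55} ∋ x has {p55} ∩ (A ∖ {p55}) = ∅, so x is NOT a limit point.
  x = p56: opens ∋ x are {p55, p56}, {p55, p56, p58}, {p55, p56, p57, p58}; each meets A ∖ {p56}, so x IS a limit point.
  x = p57: opens ∋ x are {p55, p57, p58}, {p55, p56, p57, p58}; each meets A ∖ {p57}, so x IS a limit point.
  x = p58: opens ∋ x are {p55, p58}, {p55, p56, p58}, {p55, p57, p58}, {p55, p56, p57, p58}; each meets A ∖ {p58}, so x IS a limit point.
Collecting: A' = {p56, p57, p58}.


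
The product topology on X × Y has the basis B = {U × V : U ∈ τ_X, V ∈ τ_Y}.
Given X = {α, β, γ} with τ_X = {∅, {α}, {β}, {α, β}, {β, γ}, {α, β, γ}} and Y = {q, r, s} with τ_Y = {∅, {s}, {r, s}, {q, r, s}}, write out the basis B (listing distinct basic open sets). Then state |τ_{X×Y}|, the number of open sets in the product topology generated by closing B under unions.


Basis B = {∅ × ∅, {α} × {s}, {β} × {s}, {α} × {r, s}, {α, β} × {s}, {β} × {r, s}, {β, γ} × {s}, {α} × {q, r, s}, {α, β, γ} × {s}, {β} × {q, r, s}, {α, β} × {r, s}, {β, γ} × {r, s}, {α, β} × {q, r, s}, {α, β, γ} × {r, s}, {β, γ} × {q, r, s}, {α, β, γ} × {q, r, s}}; |τ_{X×Y}| = 40.

Enumerate products U × V with U ∈ τ_X, V ∈ τ_Y (deduplicated):
  ∅ × ∅ = {} (∅)
  {α} × {s} = {(α,s)}
  {β} × {s} = {(β,s)}
  {α} × {r, s} = {(α,r), (α,s)}
  {α, β} × {s} = {(α,s), (β,s)}
  {β} × {r, s} = {(β,r), (β,s)}
  {β, γ} × {s} = {(β,s), (γ,s)}
  {α} × {q, r, s} = {(α,q), (α,r), (α,s)}
  {α, β, γ} × {s} = {(α,s), (β,s), (γ,s)}
  {β} × {q, r, s} = {(β,q), (β,r), (β,s)}
  {α, β} × {r, s} = {(α,r), (α,s), (β,r), (β,s)}
  {β, γ} × {r, s} = {(β,r), (β,s), (γ,r), (γ,s)}
  {α, β} × {q, r, s} = {(α,q), (α,r), (α,s), (β,q), (β,r), (β,s)}
  {α, β, γ} × {r, s} = {(α,r), (α,s), (β,r), (β,s), (γ,r), (γ,s)}
  {β, γ} × {q, r, s} = {(β,q), (β,r), (β,s), (γ,q), (γ,r), (γ,s)}
  {α, β, γ} × {q, r, s} = {(α,q), (α,r), (α,s), (β,q), (β,r), (β,s), (γ,q), (γ,r), (γ,s)}
These 16 distinct sets form the basis B.
Close under arbitrary unions to get τ_{X×Y}; counting gives |τ_{X×Y}| = 40.


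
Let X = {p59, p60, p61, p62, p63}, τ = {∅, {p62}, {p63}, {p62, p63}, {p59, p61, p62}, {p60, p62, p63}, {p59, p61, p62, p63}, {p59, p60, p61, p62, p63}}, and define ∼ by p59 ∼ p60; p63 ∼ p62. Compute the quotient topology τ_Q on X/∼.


X/∼ = {[p59=p60], [p61], [p62=p63]}; |τ_Q| = 3.

Equivalence classes: [p59=p60], [p61], [p62=p63].
Quotient map π: X → X/∼ sends p59 ↦ [p59=p60], p60 ↦ [p59=p60], p61 ↦ [p61], p62 ↦ [p62=p63], p63 ↦ [p62=p63].
For each subset V ⊆ X/∼, compute π^{-1}(V) ⊆ X and check whether π^{-1}(V) ∈ τ. V is open in τ_Q iff π^{-1}(V) ∈ τ.
  V = {}: π^{-1}(V) = ∅ ∈ τ ✓.
  V = {[p59=p60]}: π^{-1}(V) = {p59, p60} ∉ τ ✗.
  V = {[p61]}: π^{-1}(V) = {p61} ∉ τ ✗.
  V = {[p59=p60], [p61]}: π^{-1}(V) = {p59, p60, p61} ∉ τ ✗.
  V = {[p62=p63]}: π^{-1}(V) = {p62, p63} ∈ τ ✓.
  V = {[p59=p60], [p62=p63]}: π^{-1}(V) = {p59, p60, p62, p63} ∉ τ ✗.
  V = {[p61], [p62=p63]}: π^{-1}(V) = {p61, p62, p63} ∉ τ ✗.
  V = {[p59=p60], [p61], [p62=p63]}: π^{-1}(V) = {p59, p60, p61, p62, p63} ∈ τ ✓.
Open sets in the quotient: τ_Q = {{}, {[p62=p63]}, {[p59=p60], [p61], [p62=p63]}} (3 elements).


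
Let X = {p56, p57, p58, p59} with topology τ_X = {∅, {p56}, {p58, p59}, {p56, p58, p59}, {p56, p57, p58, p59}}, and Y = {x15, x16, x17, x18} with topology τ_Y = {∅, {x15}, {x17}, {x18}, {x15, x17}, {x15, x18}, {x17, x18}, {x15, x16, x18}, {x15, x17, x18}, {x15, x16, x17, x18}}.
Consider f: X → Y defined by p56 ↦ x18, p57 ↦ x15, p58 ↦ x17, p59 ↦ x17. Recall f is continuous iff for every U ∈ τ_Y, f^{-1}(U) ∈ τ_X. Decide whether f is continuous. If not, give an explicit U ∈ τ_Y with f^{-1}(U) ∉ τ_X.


f is NOT continuous.

Compute f^{-1}(U) for each U ∈ τ_Y:
  U = ∅: f^{-1}(U) = ∅ ∈ τ_X ✓.
  U = {x15}: f^{-1}(U) = {p57} ∉ τ_X ✗.
  U = {x17}: f^{-1}(U) = {p58, p59} ∈ τ_X ✓.
  U = {x18}: f^{-1}(U) = {p56} ∈ τ_X ✓.
  U = {x15, x17}: f^{-1}(U) = {p57, p58, p59} ∉ τ_X ✗.
  U = {x15, x18}: f^{-1}(U) = {p56, p57} ∉ τ_X ✗.
  U = {x17, x18}: f^{-1}(U) = {p56, p58, p59} ∈ τ_X ✓.
  U = {x15, x16, x18}: f^{-1}(U) = {p56, p57} ∉ τ_X ✗.
  U = {x15, x17, x18}: f^{-1}(U) = {p56, p57, p58, p59} ∈ τ_X ✓.
  U = {x15, x16, x17, x18}: f^{-1}(U) = {p56, p57, p58, p59} ∈ τ_X ✓.
Found U = {x15} with f^{-1}(U) = {p57} not in τ_X. Therefore f is NOT continuous.


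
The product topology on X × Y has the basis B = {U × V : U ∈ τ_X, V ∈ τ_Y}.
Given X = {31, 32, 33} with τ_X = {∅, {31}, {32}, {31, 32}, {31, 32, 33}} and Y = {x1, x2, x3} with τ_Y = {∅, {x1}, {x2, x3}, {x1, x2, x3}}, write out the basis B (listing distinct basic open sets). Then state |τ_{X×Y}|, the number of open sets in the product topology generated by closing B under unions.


Basis B = {∅ × ∅, {31} × {x1}, {32} × {x1}, {31, 32} × {x1}, {31} × {x2, x3}, {32} × {x2, x3}, {31} × {x1, x2, x3}, {31, 32, 33} × {x1}, {32} × {x1, x2, x3}, {31, 32} × {x2, x3}, {31, 32} × {x1, x2, x3}, {31, 32, 33} × {x2, x3}, {31, 32, 33} × {x1, x2, x3}}; |τ_{X×Y}| = 25.

Enumerate products U × V with U ∈ τ_X, V ∈ τ_Y (deduplicated):
  ∅ × ∅ = {} (∅)
  {31} × {x1} = {(31,x1)}
  {32} × {x1} = {(32,x1)}
  {31, 32} × {x1} = {(31,x1), (32,x1)}
  {31} × {x2, x3} = {(31,x2), (31,x3)}
  {32} × {x2, x3} = {(32,x2), (32,x3)}
  {31} × {x1, x2, x3} = {(31,x1), (31,x2), (31,x3)}
  {31, 32, 33} × {x1} = {(31,x1), (32,x1), (33,x1)}
  {32} × {x1, x2, x3} = {(32,x1), (32,x2), (32,x3)}
  {31, 32} × {x2, x3} = {(31,x2), (31,x3), (32,x2), (32,x3)}
  {31, 32} × {x1, x2, x3} = {(31,x1), (31,x2), (31,x3), (32,x1), (32,x2), (32,x3)}
  {31, 32, 33} × {x2, x3} = {(31,x2), (31,x3), (32,x2), (32,x3), (33,x2), (33,x3)}
  {31, 32, 33} × {x1, x2, x3} = {(31,x1), (31,x2), (31,x3), (32,x1), (32,x2), (32,x3), (33,x1), (33,x2), (33,x3)}
These 13 distinct sets form the basis B.
Close under arbitrary unions to get τ_{X×Y}; counting gives |τ_{X×Y}| = 25.


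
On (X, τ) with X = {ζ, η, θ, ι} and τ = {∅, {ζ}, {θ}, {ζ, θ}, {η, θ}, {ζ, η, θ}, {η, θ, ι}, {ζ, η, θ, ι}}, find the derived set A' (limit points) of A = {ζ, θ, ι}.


A' = {η, ι}

For each x ∈ X, list the open sets U ∈ τ with x ∈ U, then check whether U ∩ (A ∖ {x}) ≠ ∅ for every such U.
  x = ζ: open {ζ} ∋ x has {ζ} ∩ (A ∖ {ζ}) = ∅, so x is NOT a limit point.
  x = η: opens ∋ x are {η, θ}, {ζ, η, θ}, {η, θ, ι}, {ζ, η, θ, ι}; each meets A ∖ {η}, so x IS a limit point.
  x = θ: open {θ} ∋ x has {θ} ∩ (A ∖ {θ}) = ∅, so x is NOT a limit point.
  x = ι: opens ∋ x are {η, θ, ι}, {ζ, η, θ, ι}; each meets A ∖ {ι}, so x IS a limit point.
Collecting: A' = {η, ι}.


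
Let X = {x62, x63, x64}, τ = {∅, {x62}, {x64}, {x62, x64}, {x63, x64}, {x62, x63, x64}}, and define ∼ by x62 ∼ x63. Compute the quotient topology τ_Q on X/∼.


X/∼ = {[x62=x63], [x64]}; |τ_Q| = 3.

Equivalence classes: [x62=x63], [x64].
Quotient map π: X → X/∼ sends x62 ↦ [x62=x63], x63 ↦ [x62=x63], x64 ↦ [x64].
For each subset V ⊆ X/∼, compute π^{-1}(V) ⊆ X and check whether π^{-1}(V) ∈ τ. V is open in τ_Q iff π^{-1}(V) ∈ τ.
  V = {}: π^{-1}(V) = ∅ ∈ τ ✓.
  V = {[x62=x63]}: π^{-1}(V) = {x62, x63} ∉ τ ✗.
  V = {[x64]}: π^{-1}(V) = {x64} ∈ τ ✓.
  V = {[x62=x63], [x64]}: π^{-1}(V) = {x62, x63, x64} ∈ τ ✓.
Open sets in the quotient: τ_Q = {{}, {[x64]}, {[x62=x63], [x64]}} (3 elements).


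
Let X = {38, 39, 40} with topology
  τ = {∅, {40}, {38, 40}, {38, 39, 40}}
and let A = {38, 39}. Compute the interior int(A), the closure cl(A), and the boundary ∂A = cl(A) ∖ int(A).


int(A) = ∅, cl(A) = {38, 39}, ∂A = {38, 39}.

Closed sets in (X, τ) are complements of opens:
  closed(X, τ) = {∅, {39}, {38, 39}, {38, 39, 40}}.
int(A) = ⋃ {U ∈ τ : U ⊆ A}. Opens contained in A: ∅.
Taking the union of these: int(A) = ∅.
cl(A) = ⋂ {C closed : A ⊆ C}. Closed sets containing A: {38, 39}, {38, 39, 40}.
Intersecting these: cl(A) = {38, 39}.
∂A = cl(A) ∖ int(A) = {38, 39} ∖ ∅ = {38, 39}.


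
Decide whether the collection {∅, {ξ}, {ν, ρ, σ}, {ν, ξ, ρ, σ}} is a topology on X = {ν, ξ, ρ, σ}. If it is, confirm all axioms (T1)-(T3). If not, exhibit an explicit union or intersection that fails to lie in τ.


τ IS a topology on X.

Axiom (T1): ∅ ∈ τ? Yes; X ∈ τ? Yes.
Axiom (T2/T3): check pairwise unions and intersections of members of τ.
All pairwise intersections and unions checked — each lies in τ. Therefore τ satisfies (T1), (T2), (T3): it IS a topology on X.


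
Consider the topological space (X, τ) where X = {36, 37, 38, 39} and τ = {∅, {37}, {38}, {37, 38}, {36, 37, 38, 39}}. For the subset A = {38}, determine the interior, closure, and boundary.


int(A) = {38}, cl(A) = {36, 38, 39}, ∂A = {36, 39}.

Closed sets in (X, τ) are complements of opens:
  closed(X, τ) = {∅, {36, 39}, {36, 37, 39}, {36, 38, 39}, {36, 37, 38, 39}}.
int(A) = ⋃ {U ∈ τ : U ⊆ A}. Opens contained in A: ∅, {38}.
Taking the union of these: int(A) = {38}.
cl(A) = ⋂ {C closed : A ⊆ C}. Closed sets containing A: {36, 38, 39}, {36, 37, 38, 39}.
Intersecting these: cl(A) = {36, 38, 39}.
∂A = cl(A) ∖ int(A) = {36, 38, 39} ∖ {38} = {36, 39}.


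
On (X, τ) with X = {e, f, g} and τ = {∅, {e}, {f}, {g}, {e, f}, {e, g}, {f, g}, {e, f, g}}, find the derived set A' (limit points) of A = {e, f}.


A' = ∅

For each x ∈ X, list the open sets U ∈ τ with x ∈ U, then check whether U ∩ (A ∖ {x}) ≠ ∅ for every such U.
  x = e: open {e} ∋ x has {e} ∩ (A ∖ {e}) = ∅, so x is NOT a limit point.
  x = f: open {f} ∋ x has {f} ∩ (A ∖ {f}) = ∅, so x is NOT a limit point.
  x = g: open {g} ∋ x has {g} ∩ (A ∖ {g}) = ∅, so x is NOT a limit point.
Collecting: A' = ∅.


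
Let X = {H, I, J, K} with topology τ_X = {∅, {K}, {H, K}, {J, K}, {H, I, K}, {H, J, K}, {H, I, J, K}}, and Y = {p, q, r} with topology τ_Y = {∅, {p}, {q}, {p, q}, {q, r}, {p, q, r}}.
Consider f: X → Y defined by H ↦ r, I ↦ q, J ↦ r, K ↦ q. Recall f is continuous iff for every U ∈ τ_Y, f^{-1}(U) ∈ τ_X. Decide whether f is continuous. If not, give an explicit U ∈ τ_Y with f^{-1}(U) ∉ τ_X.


f is NOT continuous.

Compute f^{-1}(U) for each U ∈ τ_Y:
  U = ∅: f^{-1}(U) = ∅ ∈ τ_X ✓.
  U = {p}: f^{-1}(U) = ∅ ∈ τ_X ✓.
  U = {q}: f^{-1}(U) = {I, K} ∉ τ_X ✗.
  U = {p, q}: f^{-1}(U) = {I, K} ∉ τ_X ✗.
  U = {q, r}: f^{-1}(U) = {H, I, J, K} ∈ τ_X ✓.
  U = {p, q, r}: f^{-1}(U) = {H, I, J, K} ∈ τ_X ✓.
Found U = {q} with f^{-1}(U) = {I, K} not in τ_X. Therefore f is NOT continuous.


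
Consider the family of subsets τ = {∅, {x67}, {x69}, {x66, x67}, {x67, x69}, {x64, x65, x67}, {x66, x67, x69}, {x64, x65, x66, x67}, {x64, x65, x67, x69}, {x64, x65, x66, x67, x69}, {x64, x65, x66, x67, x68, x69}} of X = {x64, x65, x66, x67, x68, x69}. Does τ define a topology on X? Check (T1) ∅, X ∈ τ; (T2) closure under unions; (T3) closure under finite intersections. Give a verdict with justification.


τ IS a topology on X.

Axiom (T1): ∅ ∈ τ? Yes; X ∈ τ? Yes.
Axiom (T2/T3): check pairwise unions and intersections of members of τ.
All pairwise intersections and unions checked — each lies in τ. Therefore τ satisfies (T1), (T2), (T3): it IS a topology on X.


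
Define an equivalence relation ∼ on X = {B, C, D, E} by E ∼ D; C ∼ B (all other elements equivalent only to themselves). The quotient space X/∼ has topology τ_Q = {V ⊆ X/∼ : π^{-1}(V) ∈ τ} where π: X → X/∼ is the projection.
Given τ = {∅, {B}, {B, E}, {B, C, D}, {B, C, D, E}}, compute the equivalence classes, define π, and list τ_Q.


X/∼ = {[B=C], [D=E]}; |τ_Q| = 2.

Equivalence classes: [B=C], [D=E].
Quotient map π: X → X/∼ sends B ↦ [B=C], C ↦ [B=C], D ↦ [D=E], E ↦ [D=E].
For each subset V ⊆ X/∼, compute π^{-1}(V) ⊆ X and check whether π^{-1}(V) ∈ τ. V is open in τ_Q iff π^{-1}(V) ∈ τ.
  V = {}: π^{-1}(V) = ∅ ∈ τ ✓.
  V = {[B=C]}: π^{-1}(V) = {B, C} ∉ τ ✗.
  V = {[D=E]}: π^{-1}(V) = {D, E} ∉ τ ✗.
  V = {[B=C], [D=E]}: π^{-1}(V) = {B, C, D, E} ∈ τ ✓.
Open sets in the quotient: τ_Q = {{}, {[B=C], [D=E]}} (2 elements).


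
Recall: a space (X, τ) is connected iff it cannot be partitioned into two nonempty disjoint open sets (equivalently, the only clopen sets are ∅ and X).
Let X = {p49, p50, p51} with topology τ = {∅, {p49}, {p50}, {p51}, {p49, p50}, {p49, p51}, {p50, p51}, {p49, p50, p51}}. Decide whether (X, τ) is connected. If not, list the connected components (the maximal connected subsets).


(X, τ) is disconnected; components = [{p49}, {p50}, {p51}].

Find clopen sets (U ∈ τ with X ∖ U ∈ τ):
  U = ∅, X ∖ U = {p49, p50, p51} — both open, so U is clopen.
  U = {p49}, X ∖ U = {p50, p51} — both open, so U is clopen.
  U = {p50}, X ∖ U = {p49, p51} — both open, so U is clopen.
  U = {p51}, X ∖ U = {p49, p50} — both open, so U is clopen.
  U = {p49, p50}, X ∖ U = {p51} — both open, so U is clopen.
  U = {p49, p51}, X ∖ U = {p50} — both open, so U is clopen.
  U = {p50, p51}, X ∖ U = {p49} — both open, so U is clopen.
  U = {p49, p50, p51}, X ∖ U = ∅ — both open, so U is clopen.
Nontrivial clopen(s) exist: e.g. {p51}. So (X, τ) is disconnected.
Compute connected components by grouping points that agree on all clopens:
  component: {p49}
  component: {p50}
  component: {p51}
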